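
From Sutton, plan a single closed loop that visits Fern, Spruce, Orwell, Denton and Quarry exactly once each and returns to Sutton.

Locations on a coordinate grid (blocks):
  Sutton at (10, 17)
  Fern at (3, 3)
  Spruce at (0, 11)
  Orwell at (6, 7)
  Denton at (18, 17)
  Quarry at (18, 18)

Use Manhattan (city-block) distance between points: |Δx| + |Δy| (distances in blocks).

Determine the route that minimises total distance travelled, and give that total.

Shortest round trip = 66 blocks.

With 5 stops there are 5!/2 = 60 distinct round trips (a route and its reverse cost the same).
Sutton - Fern - Spruce - Orwell - Denton - Quarry - Sutton: 21+11+10+22+1+9 = 74
Sutton - Fern - Spruce - Orwell - Quarry - Denton - Sutton: 21+11+10+23+1+8 = 74
Sutton - Fern - Spruce - Denton - Orwell - Quarry - Sutton: 21+11+24+22+23+9 = 110
Sutton - Fern - Spruce - Denton - Quarry - Orwell - Sutton: 21+11+24+1+23+14 = 94
Sutton - Fern - Spruce - Quarry - Orwell - Denton - Sutton: 21+11+25+23+22+8 = 110
Sutton - Fern - Spruce - Quarry - Denton - Orwell - Sutton: 21+11+25+1+22+14 = 94
Sutton - Fern - Orwell - Spruce - Denton - Quarry - Sutton: 21+7+10+24+1+9 = 72
Sutton - Fern - Orwell - Spruce - Quarry - Denton - Sutton: 21+7+10+25+1+8 = 72
Sutton - Fern - Orwell - Denton - Spruce - Quarry - Sutton: 21+7+22+24+25+9 = 108
Sutton - Fern - Orwell - Denton - Quarry - Spruce - Sutton: 21+7+22+1+25+16 = 92
Sutton - Fern - Orwell - Quarry - Spruce - Denton - Sutton: 21+7+23+25+24+8 = 108
Sutton - Fern - Orwell - Quarry - Denton - Spruce - Sutton: 21+7+23+1+24+16 = 92
Sutton - Fern - Denton - Spruce - Orwell - Quarry - Sutton: 21+29+24+10+23+9 = 116
Sutton - Fern - Denton - Spruce - Quarry - Orwell - Sutton: 21+29+24+25+23+14 = 136
… (46 more)
Sutton - Spruce - Fern - Orwell - Denton - Quarry - Sutton: 16+11+7+22+1+9 = 66  ← best
The minimum is 66.
One optimal route: Sutton → Spruce → Fern → Orwell → Denton → Quarry → Sutton (or its reverse).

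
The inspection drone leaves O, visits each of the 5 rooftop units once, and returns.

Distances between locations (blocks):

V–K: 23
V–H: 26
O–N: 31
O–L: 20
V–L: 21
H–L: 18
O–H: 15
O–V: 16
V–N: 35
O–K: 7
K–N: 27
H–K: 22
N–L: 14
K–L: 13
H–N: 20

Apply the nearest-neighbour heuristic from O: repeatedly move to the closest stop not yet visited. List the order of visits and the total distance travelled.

From O: distances to unvisited — K=7, H=15, V=16, L=20, N=31. Nearest is K (7).
From K: distances to unvisited — L=13, H=22, V=23, N=27. Nearest is L (13).
From L: distances to unvisited — N=14, H=18, V=21. Nearest is N (14).
From N: distances to unvisited — H=20, V=35. Nearest is H (20).
From H: distances to unvisited — V=26. Nearest is V (26).
Return V→O: 16.
Total = 7 + 13 + 14 + 20 + 26 + 16 = 96.

96 blocks along O → K → L → N → H → V → O.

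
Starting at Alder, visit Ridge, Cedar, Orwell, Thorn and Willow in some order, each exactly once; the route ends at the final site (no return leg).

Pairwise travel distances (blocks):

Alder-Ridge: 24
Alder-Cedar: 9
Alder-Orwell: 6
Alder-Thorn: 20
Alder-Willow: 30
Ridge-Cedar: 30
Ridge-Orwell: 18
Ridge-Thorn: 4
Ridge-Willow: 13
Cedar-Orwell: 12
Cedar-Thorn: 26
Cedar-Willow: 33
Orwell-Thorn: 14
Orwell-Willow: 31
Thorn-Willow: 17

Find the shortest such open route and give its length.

Minimum one-way distance = 52 blocks.

There are 5! = 120 possible orderings.
Alder - Ridge - Cedar - Orwell - Thorn - Willow: 24+30+12+14+17 = 97
Alder - Ridge - Cedar - Orwell - Willow - Thorn: 24+30+12+31+17 = 114
Alder - Ridge - Cedar - Thorn - Orwell - Willow: 24+30+26+14+31 = 125
Alder - Ridge - Cedar - Thorn - Willow - Orwell: 24+30+26+17+31 = 128
Alder - Ridge - Cedar - Willow - Orwell - Thorn: 24+30+33+31+14 = 132
Alder - Ridge - Cedar - Willow - Thorn - Orwell: 24+30+33+17+14 = 118
Alder - Ridge - Orwell - Cedar - Thorn - Willow: 24+18+12+26+17 = 97
Alder - Ridge - Orwell - Cedar - Willow - Thorn: 24+18+12+33+17 = 104
Alder - Ridge - Orwell - Thorn - Cedar - Willow: 24+18+14+26+33 = 115
Alder - Ridge - Orwell - Thorn - Willow - Cedar: 24+18+14+17+33 = 106
Alder - Ridge - Orwell - Willow - Cedar - Thorn: 24+18+31+33+26 = 132
Alder - Ridge - Orwell - Willow - Thorn - Cedar: 24+18+31+17+26 = 116
Alder - Ridge - Thorn - Cedar - Orwell - Willow: 24+4+26+12+31 = 97
Alder - Ridge - Thorn - Cedar - Willow - Orwell: 24+4+26+33+31 = 118
… (106 more)
Alder - Cedar - Orwell - Thorn - Ridge - Willow: 9+12+14+4+13 = 52  ← best
The minimum is 52.
One shortest path: Alder → Cedar → Orwell → Thorn → Ridge → Willow.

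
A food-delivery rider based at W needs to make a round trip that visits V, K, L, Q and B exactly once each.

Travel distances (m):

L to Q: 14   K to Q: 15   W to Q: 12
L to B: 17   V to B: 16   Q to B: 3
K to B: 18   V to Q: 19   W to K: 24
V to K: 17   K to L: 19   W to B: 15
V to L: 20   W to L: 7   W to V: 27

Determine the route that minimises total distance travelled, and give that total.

W - V - K - L - Q - B - W: 27+17+19+14+3+15 = 95
W - V - K - L - B - Q - W: 27+17+19+17+3+12 = 95
W - V - K - Q - L - B - W: 27+17+15+14+17+15 = 105
W - V - K - Q - B - L - W: 27+17+15+3+17+7 = 86
W - V - K - B - L - Q - W: 27+17+18+17+14+12 = 105
W - V - K - B - Q - L - W: 27+17+18+3+14+7 = 86
W - V - L - K - Q - B - W: 27+20+19+15+3+15 = 99
W - V - L - K - B - Q - W: 27+20+19+18+3+12 = 99
W - V - L - Q - K - B - W: 27+20+14+15+18+15 = 109
W - V - L - Q - B - K - W: 27+20+14+3+18+24 = 106
W - V - L - B - K - Q - W: 27+20+17+18+15+12 = 109
W - V - L - B - Q - K - W: 27+20+17+3+15+24 = 106
W - V - Q - K - L - B - W: 27+19+15+19+17+15 = 112
W - V - Q - K - B - L - W: 27+19+15+18+17+7 = 103
… (46 more)
W - L - K - V - B - Q - W: 7+19+17+16+3+12 = 74  ← best
The minimum is 74.
One optimal route: W → L → K → V → B → Q → W (or its reverse).

Minimum total distance: 74 m.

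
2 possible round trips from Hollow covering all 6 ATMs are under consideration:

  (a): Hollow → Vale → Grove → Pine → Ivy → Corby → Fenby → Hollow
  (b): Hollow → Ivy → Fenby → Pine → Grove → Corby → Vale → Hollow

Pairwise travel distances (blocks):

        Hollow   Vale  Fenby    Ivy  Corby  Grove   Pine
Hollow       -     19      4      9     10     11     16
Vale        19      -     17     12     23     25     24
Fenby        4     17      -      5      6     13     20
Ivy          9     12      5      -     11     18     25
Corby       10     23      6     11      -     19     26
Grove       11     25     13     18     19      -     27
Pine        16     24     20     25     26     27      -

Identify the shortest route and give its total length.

(a): 19 + 25 + 27 + 25 + 11 + 6 + 4 = 117
(b): 9 + 5 + 20 + 27 + 19 + 23 + 19 = 122

Shortest is (a), total 117 blocks.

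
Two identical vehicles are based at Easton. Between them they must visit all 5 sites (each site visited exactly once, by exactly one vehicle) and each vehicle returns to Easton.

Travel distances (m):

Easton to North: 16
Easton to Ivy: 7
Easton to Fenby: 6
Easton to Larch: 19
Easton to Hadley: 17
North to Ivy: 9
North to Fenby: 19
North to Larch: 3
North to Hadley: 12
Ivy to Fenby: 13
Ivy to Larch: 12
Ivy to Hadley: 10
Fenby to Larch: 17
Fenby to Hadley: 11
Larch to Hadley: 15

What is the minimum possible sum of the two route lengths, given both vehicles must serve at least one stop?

Check every non-empty split of the stops between the two vehicles; for each half take its own optimal tour:
  {North} + {Ivy, Fenby, Larch, Hadley}: 32 + 51 = 83
  {Ivy} + {North, Fenby, Larch, Hadley}: 14 + 51 = 65
  {North, Ivy} + {Fenby, Larch, Hadley}: 32 + 51 = 83
  {Fenby} + {North, Ivy, Larch, Hadley}: 12 + 51 = 63
  {North, Fenby} + {Ivy, Larch, Hadley}: 41 + 51 = 92
  {Ivy, Fenby} + {North, Larch, Hadley}: 26 + 51 = 77
  … (15 splits in total)
Best: vehicle 1 Easton → Fenby → Easton = 12; vehicle 2 Easton → North → Larch → Hadley → Ivy → Easton = 51; combined 63.

63 m — the smallest possible combined total.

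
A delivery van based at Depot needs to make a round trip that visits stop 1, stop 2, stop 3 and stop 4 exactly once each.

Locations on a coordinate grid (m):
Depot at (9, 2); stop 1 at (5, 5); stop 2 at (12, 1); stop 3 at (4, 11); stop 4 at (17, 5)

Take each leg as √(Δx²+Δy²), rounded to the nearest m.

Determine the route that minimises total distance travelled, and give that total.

34 m — the shortest possible round trip.

Depot → stop 1 → stop 2 → stop 3 → stop 4 → Depot: 5+8+13+14+9 = 49
Depot → stop 1 → stop 2 → stop 4 → stop 3 → Depot: 5+8+6+14+10 = 43
Depot → stop 1 → stop 3 → stop 2 → stop 4 → Depot: 5+6+13+6+9 = 39
Depot → stop 1 → stop 3 → stop 4 → stop 2 → Depot: 5+6+14+6+3 = 34
Depot → stop 1 → stop 4 → stop 2 → stop 3 → Depot: 5+12+6+13+10 = 46
Depot → stop 1 → stop 4 → stop 3 → stop 2 → Depot: 5+12+14+13+3 = 47
Depot → stop 2 → stop 1 → stop 3 → stop 4 → Depot: 3+8+6+14+9 = 40
Depot → stop 2 → stop 1 → stop 4 → stop 3 → Depot: 3+8+12+14+10 = 47
Depot → stop 2 → stop 3 → stop 1 → stop 4 → Depot: 3+13+6+12+9 = 43
Depot → stop 2 → stop 4 → stop 1 → stop 3 → Depot: 3+6+12+6+10 = 37
Depot → stop 3 → stop 1 → stop 2 → stop 4 → Depot: 10+6+8+6+9 = 39
Depot → stop 3 → stop 2 → stop 1 → stop 4 → Depot: 10+13+8+12+9 = 52
The minimum is 34.
One optimal route: Depot → stop 1 → stop 3 → stop 4 → stop 2 → Depot (or its reverse).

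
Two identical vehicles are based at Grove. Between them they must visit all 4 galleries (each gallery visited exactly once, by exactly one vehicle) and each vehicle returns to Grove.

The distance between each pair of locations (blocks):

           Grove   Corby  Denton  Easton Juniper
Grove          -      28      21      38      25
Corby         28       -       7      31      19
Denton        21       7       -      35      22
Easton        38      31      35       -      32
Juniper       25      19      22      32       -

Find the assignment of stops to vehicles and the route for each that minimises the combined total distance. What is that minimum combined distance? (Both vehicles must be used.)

Try each way of splitting the stops between the two vehicles (each non-empty) and, for each split, find the best tour for each vehicle:
  {Corby} + {Denton, Easton, Juniper}: 56 + 113 = 169
  {Denton} + {Corby, Easton, Juniper}: 42 + 113 = 155
  {Corby, Denton} + {Easton, Juniper}: 56 + 95 = 151
  {Easton} + {Corby, Denton, Juniper}: 76 + 72 = 148
  {Corby, Easton} + {Denton, Juniper}: 97 + 68 = 165
  {Denton, Easton} + {Corby, Juniper}: 94 + 72 = 166
  … (7 splits in total)
  {Corby, Denton, Easton} + {Juniper}: 97 + 50 = 147  ← best
Best: vehicle 1 Grove → Denton → Corby → Easton → Grove = 97; vehicle 2 Grove → Juniper → Grove = 50; combined 147.

147 blocks — the smallest possible combined total.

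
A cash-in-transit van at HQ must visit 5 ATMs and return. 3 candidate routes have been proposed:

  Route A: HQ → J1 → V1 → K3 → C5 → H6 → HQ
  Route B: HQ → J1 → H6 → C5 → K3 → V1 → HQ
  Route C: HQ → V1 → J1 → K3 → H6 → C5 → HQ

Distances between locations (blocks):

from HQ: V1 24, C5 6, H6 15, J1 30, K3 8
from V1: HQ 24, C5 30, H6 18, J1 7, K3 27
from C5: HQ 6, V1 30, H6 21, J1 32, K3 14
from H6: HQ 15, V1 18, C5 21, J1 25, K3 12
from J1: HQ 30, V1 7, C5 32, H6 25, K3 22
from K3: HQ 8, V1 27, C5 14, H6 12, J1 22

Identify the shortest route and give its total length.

Route A: 30 + 7 + 27 + 14 + 21 + 15 = 114
Route B: 30 + 25 + 21 + 14 + 27 + 24 = 141
Route C: 24 + 7 + 22 + 12 + 21 + 6 = 92

92 blocks — Route C is the shortest.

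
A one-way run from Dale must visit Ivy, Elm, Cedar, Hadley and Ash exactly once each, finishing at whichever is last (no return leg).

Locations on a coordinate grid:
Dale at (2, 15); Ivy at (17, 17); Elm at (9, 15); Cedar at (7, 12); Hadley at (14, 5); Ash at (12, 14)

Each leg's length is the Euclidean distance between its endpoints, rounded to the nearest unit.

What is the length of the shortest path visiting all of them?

There are 5! = 120 possible orderings.
Dale - Ivy - Elm - Cedar - Hadley - Ash: 15+8+4+10+9 = 46
Dale - Ivy - Elm - Cedar - Ash - Hadley: 15+8+4+5+9 = 41
Dale - Ivy - Elm - Hadley - Cedar - Ash: 15+8+11+10+5 = 49
Dale - Ivy - Elm - Hadley - Ash - Cedar: 15+8+11+9+5 = 48
Dale - Ivy - Elm - Ash - Cedar - Hadley: 15+8+3+5+10 = 41
Dale - Ivy - Elm - Ash - Hadley - Cedar: 15+8+3+9+10 = 45
Dale - Ivy - Cedar - Elm - Hadley - Ash: 15+11+4+11+9 = 50
Dale - Ivy - Cedar - Elm - Ash - Hadley: 15+11+4+3+9 = 42
Dale - Ivy - Cedar - Hadley - Elm - Ash: 15+11+10+11+3 = 50
Dale - Ivy - Cedar - Hadley - Ash - Elm: 15+11+10+9+3 = 48
Dale - Ivy - Cedar - Ash - Elm - Hadley: 15+11+5+3+11 = 45
Dale - Ivy - Cedar - Ash - Hadley - Elm: 15+11+5+9+11 = 51
Dale - Ivy - Hadley - Elm - Cedar - Ash: 15+12+11+4+5 = 47
Dale - Ivy - Hadley - Elm - Ash - Cedar: 15+12+11+3+5 = 46
… (106 more)
Dale - Cedar - Elm - Ash - Ivy - Hadley: 6+4+3+6+12 = 31  ← best
The minimum is 31.
One shortest path: Dale → Cedar → Elm → Ash → Ivy → Hadley.

Shortest open route: 31.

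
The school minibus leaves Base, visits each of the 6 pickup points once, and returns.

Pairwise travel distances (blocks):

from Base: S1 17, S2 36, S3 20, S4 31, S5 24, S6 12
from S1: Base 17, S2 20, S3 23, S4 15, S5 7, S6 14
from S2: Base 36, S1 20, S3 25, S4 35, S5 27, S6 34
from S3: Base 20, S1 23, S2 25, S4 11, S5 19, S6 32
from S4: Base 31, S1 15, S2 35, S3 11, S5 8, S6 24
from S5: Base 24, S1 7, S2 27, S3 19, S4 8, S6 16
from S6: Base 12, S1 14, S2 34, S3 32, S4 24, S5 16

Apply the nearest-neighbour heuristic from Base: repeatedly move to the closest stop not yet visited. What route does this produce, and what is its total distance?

At Base the remaining stops are S6 12, S1 17, S3 20, S5 24, S4 31, S2 36; go to S6.
At S6 the remaining stops are S1 14, S5 16, S4 24, S3 32, S2 34; go to S1.
At S1 the remaining stops are S5 7, S4 15, S2 20, S3 23; go to S5.
At S5 the remaining stops are S4 8, S3 19, S2 27; go to S4.
At S4 the remaining stops are S3 11, S2 35; go to S3.
At S3 the remaining stops are S2 25; go to S2.
Return S2→Base: 36.
Total = 12 + 14 + 7 + 8 + 11 + 25 + 36 = 113.

Total distance 113 blocks via the nearest-neighbour route Base → S6 → S1 → S5 → S4 → S3 → S2 → Base.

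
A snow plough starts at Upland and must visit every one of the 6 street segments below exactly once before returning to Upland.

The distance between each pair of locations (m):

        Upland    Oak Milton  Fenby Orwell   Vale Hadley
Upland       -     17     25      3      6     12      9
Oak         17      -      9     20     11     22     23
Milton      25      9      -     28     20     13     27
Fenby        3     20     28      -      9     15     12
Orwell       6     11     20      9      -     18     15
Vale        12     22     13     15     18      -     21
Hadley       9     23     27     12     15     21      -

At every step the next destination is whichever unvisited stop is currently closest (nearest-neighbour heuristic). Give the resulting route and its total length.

Nearest-neighbour total = 75 m; route Upland → Fenby → Orwell → Oak → Milton → Vale → Hadley → Upland.

From Upland: distances to unvisited — Fenby=3, Orwell=6, Hadley=9, Vale=12, Oak=17, Milton=25. Nearest is Fenby (3).
From Fenby: distances to unvisited — Orwell=9, Hadley=12, Vale=15, Oak=20, Milton=28. Nearest is Orwell (9).
From Orwell: distances to unvisited — Oak=11, Hadley=15, Vale=18, Milton=20. Nearest is Oak (11).
From Oak: distances to unvisited — Milton=9, Vale=22, Hadley=23. Nearest is Milton (9).
From Milton: distances to unvisited — Vale=13, Hadley=27. Nearest is Vale (13).
From Vale: distances to unvisited — Hadley=21. Nearest is Hadley (21).
Return Hadley→Upland: 9.
Total = 3 + 9 + 11 + 9 + 13 + 21 + 9 = 75.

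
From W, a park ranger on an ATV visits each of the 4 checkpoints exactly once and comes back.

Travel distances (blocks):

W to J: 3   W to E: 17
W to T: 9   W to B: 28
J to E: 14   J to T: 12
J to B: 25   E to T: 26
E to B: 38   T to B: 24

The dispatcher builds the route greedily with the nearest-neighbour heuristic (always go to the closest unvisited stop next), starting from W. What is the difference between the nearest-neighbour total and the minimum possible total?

W: J=3, T=9, E=17, B=28 ⇒ J
J: T=12, E=14, B=25 ⇒ T
T: B=24, E=26 ⇒ B
B: E=38 ⇒ E
NN route W → J → T → B → E → W costs 94.
Optimal: W → J → E → B → T → W costs 88 (by enumerating all 12 distinct tours).
Excess = 94 − 88 = 6.

6 blocks longer than the optimal tour.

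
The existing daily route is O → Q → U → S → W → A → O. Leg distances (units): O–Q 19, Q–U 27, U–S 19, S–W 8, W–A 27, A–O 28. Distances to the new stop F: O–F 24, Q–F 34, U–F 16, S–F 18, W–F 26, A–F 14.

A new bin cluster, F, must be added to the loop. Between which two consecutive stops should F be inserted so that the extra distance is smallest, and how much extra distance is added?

Insertion cost between consecutive stops i–j is d(i,F) + d(F,j) − d(i,j):
  between O and Q: 24 + 34 − 19 = 39
  between Q and U: 34 + 16 − 27 = 23
  between U and S: 16 + 18 − 19 = 15
  between S and W: 18 + 26 − 8 = 36
  between W and A: 26 + 14 − 27 = 13
  between A and O: 14 + 24 − 28 = 10
Cheapest insertion is between A and O, adding 10.
New total = 128 + 10 = 138.

Minimum extra distance: 10, inserting F between A and O.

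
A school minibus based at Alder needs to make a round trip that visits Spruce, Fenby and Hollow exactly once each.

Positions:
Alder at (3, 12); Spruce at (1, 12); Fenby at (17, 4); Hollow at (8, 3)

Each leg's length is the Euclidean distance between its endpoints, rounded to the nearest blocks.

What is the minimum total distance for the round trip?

Minimum total distance: 38 blocks.

There are 3 distinct closed tours to check (reversals are equivalent).
Alder-Spruce-Fenby-Hollow-Alder: 2+18+9+10 = 39
Alder-Spruce-Hollow-Fenby-Alder: 2+11+9+16 = 38
Alder-Fenby-Spruce-Hollow-Alder: 16+18+11+10 = 55
The minimum is 38.
One optimal route: Alder → Spruce → Hollow → Fenby → Alder (or its reverse).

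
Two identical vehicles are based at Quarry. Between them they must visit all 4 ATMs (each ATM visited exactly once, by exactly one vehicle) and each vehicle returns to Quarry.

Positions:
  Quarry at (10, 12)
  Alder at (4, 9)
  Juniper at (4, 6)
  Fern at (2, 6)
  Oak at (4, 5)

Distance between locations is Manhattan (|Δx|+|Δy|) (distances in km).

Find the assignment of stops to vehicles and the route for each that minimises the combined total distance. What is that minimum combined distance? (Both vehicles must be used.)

Minimum combined distance: 48 km.

There are 2^3 − 1 = 7 ways to divide the 4 stops into two non-empty groups. For each, the best each vehicle can do is its own shortest tour through its group:
  {Alder} + {Juniper, Fern, Oak}: 18 + 30 = 48
  {Juniper} + {Alder, Fern, Oak}: 24 + 30 = 54
  {Alder, Juniper} + {Fern, Oak}: 24 + 30 = 54
  {Fern} + {Alder, Juniper, Oak}: 28 + 26 = 54
  {Alder, Fern} + {Juniper, Oak}: 28 + 26 = 54
  {Juniper, Fern} + {Alder, Oak}: 28 + 26 = 54
  … (7 splits in total)
Best: vehicle 1 Quarry → Alder → Quarry = 18; vehicle 2 Quarry → Juniper → Fern → Oak → Quarry = 30; combined 48.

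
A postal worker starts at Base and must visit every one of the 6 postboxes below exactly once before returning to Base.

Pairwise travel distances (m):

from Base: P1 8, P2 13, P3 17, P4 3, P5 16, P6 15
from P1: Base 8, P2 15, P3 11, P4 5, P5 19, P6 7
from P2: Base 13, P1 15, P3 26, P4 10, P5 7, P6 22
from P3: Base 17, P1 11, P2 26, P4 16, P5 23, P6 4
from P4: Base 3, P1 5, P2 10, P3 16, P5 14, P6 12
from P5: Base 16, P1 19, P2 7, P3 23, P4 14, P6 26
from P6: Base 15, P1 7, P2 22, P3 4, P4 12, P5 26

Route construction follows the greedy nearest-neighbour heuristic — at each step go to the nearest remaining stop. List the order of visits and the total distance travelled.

Total distance 62 m via the nearest-neighbour route Base → P4 → P1 → P6 → P3 → P5 → P2 → Base.

From Base: distances to unvisited — P4=3, P1=8, P2=13, P6=15, P5=16, P3=17. Nearest is P4 (3).
From P4: distances to unvisited — P1=5, P2=10, P6=12, P5=14, P3=16. Nearest is P1 (5).
From P1: distances to unvisited — P6=7, P3=11, P2=15, P5=19. Nearest is P6 (7).
From P6: distances to unvisited — P3=4, P2=22, P5=26. Nearest is P3 (4).
From P3: distances to unvisited — P5=23, P2=26. Nearest is P5 (23).
From P5: distances to unvisited — P2=7. Nearest is P2 (7).
Return P2→Base: 13.
Total = 3 + 5 + 7 + 4 + 23 + 7 + 13 = 62.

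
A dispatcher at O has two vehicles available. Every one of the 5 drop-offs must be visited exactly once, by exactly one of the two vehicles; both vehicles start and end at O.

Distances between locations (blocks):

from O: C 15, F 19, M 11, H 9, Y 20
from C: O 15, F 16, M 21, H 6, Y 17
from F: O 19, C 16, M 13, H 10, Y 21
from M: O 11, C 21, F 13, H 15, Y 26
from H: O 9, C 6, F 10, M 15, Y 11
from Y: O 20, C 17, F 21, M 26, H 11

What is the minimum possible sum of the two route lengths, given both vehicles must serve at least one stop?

Try each way of splitting the stops between the two vehicles (each non-empty) and, for each split, find the best tour for each vehicle:
  {C} + {F, M, H, Y}: 30 + 65 = 95
  {F} + {C, M, H, Y}: 38 + 69 = 107
  {C, F} + {M, H, Y}: 50 + 57 = 107
  {M} + {C, F, H, Y}: 22 + 72 = 94
  {C, M} + {F, H, Y}: 47 + 60 = 107
  {F, M} + {C, H, Y}: 43 + 52 = 95
  … (15 splits in total)
Best: vehicle 1 O → M → O = 22; vehicle 2 O → C → F → H → Y → O = 72; combined 94.

Minimum combined distance: 94 blocks.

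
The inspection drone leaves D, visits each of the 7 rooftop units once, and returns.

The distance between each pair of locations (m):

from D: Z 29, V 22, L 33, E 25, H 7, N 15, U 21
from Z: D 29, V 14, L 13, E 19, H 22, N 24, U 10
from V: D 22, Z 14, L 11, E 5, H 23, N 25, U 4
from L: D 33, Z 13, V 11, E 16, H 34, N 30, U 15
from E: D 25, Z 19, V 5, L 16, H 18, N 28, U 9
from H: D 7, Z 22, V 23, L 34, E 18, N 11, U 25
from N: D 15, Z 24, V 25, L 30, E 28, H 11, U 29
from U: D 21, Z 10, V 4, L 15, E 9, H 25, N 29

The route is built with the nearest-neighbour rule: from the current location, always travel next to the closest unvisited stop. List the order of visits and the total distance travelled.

Nearest-neighbour total = 110 m; route D → H → N → Z → U → V → E → L → D.

From D: distances to unvisited — H=7, N=15, U=21, V=22, E=25, Z=29, L=33. Nearest is H (7).
From H: distances to unvisited — N=11, E=18, Z=22, V=23, U=25, L=34. Nearest is N (11).
From N: distances to unvisited — Z=24, V=25, E=28, U=29, L=30. Nearest is Z (24).
From Z: distances to unvisited — U=10, L=13, V=14, E=19. Nearest is U (10).
From U: distances to unvisited — V=4, E=9, L=15. Nearest is V (4).
From V: distances to unvisited — E=5, L=11. Nearest is E (5).
From E: distances to unvisited — L=16. Nearest is L (16).
Return L→D: 33.
Total = 7 + 11 + 24 + 10 + 4 + 5 + 16 + 33 = 110.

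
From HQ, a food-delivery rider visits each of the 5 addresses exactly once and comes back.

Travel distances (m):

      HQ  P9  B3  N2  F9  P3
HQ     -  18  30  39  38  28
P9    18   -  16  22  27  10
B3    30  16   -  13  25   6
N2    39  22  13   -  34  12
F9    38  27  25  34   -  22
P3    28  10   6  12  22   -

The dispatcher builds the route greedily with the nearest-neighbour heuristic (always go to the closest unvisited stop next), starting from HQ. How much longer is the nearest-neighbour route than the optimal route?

HQ: P9=18, P3=28, B3=30, F9=38, N2=39 ⇒ P9
P9: P3=10, B3=16, N2=22, F9=27 ⇒ P3
P3: B3=6, N2=12, F9=22 ⇒ B3
B3: N2=13, F9=25 ⇒ N2
N2: F9=34 ⇒ F9
NN route HQ → P9 → P3 → B3 → N2 → F9 → HQ costs 119.
Optimal: HQ → P9 → P3 → N2 → B3 → F9 → HQ costs 116 (by enumerating all 60 distinct tours).
Excess = 119 − 116 = 3.

3 m longer than the optimal tour.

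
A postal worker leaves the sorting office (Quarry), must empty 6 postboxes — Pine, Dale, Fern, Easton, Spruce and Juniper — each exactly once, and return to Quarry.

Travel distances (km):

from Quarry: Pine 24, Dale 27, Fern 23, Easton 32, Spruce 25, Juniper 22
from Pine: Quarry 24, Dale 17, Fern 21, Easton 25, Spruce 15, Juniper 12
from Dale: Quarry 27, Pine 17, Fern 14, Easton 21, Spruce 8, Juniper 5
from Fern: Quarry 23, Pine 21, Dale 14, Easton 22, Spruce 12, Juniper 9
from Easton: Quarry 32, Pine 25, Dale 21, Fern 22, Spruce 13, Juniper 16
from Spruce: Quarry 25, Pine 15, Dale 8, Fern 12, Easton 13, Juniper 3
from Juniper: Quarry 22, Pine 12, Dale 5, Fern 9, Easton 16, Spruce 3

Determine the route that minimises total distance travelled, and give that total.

There are 360 distinct closed tours to check (reversals are equivalent).
Quarry-Pine-Dale-Fern-Easton-Spruce-Juniper-Quarry: 24+17+14+22+13+3+22 = 115
Quarry-Pine-Dale-Fern-Easton-Juniper-Spruce-Quarry: 24+17+14+22+16+3+25 = 121
Quarry-Pine-Dale-Fern-Spruce-Easton-Juniper-Quarry: 24+17+14+12+13+16+22 = 118
Quarry-Pine-Dale-Fern-Spruce-Juniper-Easton-Quarry: 24+17+14+12+3+16+32 = 118
Quarry-Pine-Dale-Fern-Juniper-Easton-Spruce-Quarry: 24+17+14+9+16+13+25 = 118
Quarry-Pine-Dale-Fern-Juniper-Spruce-Easton-Quarry: 24+17+14+9+3+13+32 = 112
Quarry-Pine-Dale-Easton-Fern-Spruce-Juniper-Quarry: 24+17+21+22+12+3+22 = 121
Quarry-Pine-Dale-Easton-Fern-Juniper-Spruce-Quarry: 24+17+21+22+9+3+25 = 121
… (352 more)
Quarry-Pine-Dale-Juniper-Spruce-Easton-Fern-Quarry: 24+17+5+3+13+22+23 = 107  ← best
The minimum is 107.
One optimal route: Quarry → Pine → Dale → Juniper → Spruce → Easton → Fern → Quarry (or its reverse).

Minimum total distance: 107 km.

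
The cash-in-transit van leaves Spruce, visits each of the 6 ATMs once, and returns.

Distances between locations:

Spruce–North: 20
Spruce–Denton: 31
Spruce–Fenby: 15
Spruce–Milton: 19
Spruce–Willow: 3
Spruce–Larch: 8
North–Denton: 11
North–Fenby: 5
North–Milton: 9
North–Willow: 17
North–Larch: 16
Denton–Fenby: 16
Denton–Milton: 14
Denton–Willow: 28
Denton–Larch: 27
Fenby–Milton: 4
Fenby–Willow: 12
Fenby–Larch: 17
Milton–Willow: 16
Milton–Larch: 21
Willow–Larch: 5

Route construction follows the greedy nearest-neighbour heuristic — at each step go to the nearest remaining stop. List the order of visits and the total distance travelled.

Total distance 78 via the nearest-neighbour route Spruce → Willow → Larch → North → Fenby → Milton → Denton → Spruce.

Spruce → [Willow:3 / Larch:8 / Fenby:15 / Milton:19 / North:20 / Denton:31] → Willow (3)
Willow → [Larch:5 / Fenby:12 / Milton:16 / North:17 / Denton:28] → Larch (5)
Larch → [North:16 / Fenby:17 / Milton:21 / Denton:27] → North (16)
North → [Fenby:5 / Milton:9 / Denton:11] → Fenby (5)
Fenby → [Milton:4 / Denton:16] → Milton (4)
Milton → [Denton:14] → Denton (14)
Return Denton→Spruce: 31.
Total = 3 + 5 + 16 + 5 + 4 + 14 + 31 = 78.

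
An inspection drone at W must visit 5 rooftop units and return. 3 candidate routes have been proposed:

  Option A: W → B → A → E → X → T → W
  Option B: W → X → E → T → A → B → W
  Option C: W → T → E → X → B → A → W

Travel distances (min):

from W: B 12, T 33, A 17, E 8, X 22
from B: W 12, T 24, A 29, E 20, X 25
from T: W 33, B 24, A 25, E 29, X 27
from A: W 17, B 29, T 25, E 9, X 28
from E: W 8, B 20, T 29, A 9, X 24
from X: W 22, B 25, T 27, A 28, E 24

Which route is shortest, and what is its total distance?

Shortest is Option A, total 134 min.

Option A: 12 + 29 + 9 + 24 + 27 + 33 = 134
Option B: 22 + 24 + 29 + 25 + 29 + 12 = 141
Option C: 33 + 29 + 24 + 25 + 29 + 17 = 157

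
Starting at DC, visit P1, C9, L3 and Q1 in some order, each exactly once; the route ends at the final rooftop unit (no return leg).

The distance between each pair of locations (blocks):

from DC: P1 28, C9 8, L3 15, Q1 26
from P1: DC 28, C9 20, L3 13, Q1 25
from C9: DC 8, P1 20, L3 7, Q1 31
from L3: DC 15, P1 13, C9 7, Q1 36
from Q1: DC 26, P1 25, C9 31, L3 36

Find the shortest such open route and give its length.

Shortest open route: 53 blocks.

There are 4! = 24 possible orderings.
DC→P1→C9→L3→Q1: 28+20+7+36 = 91
DC→P1→C9→Q1→L3: 28+20+31+36 = 115
DC→P1→L3→C9→Q1: 28+13+7+31 = 79
DC→P1→L3→Q1→C9: 28+13+36+31 = 108
DC→P1→Q1→C9→L3: 28+25+31+7 = 91
DC→P1→Q1→L3→C9: 28+25+36+7 = 96
DC→C9→P1→L3→Q1: 8+20+13+36 = 77
DC→C9→P1→Q1→L3: 8+20+25+36 = 89
DC→C9→L3→P1→Q1: 8+7+13+25 = 53
DC→C9→L3→Q1→P1: 8+7+36+25 = 76
DC→C9→Q1→P1→L3: 8+31+25+13 = 77
DC→C9→Q1→L3→P1: 8+31+36+13 = 88
DC→L3→P1→C9→Q1: 15+13+20+31 = 79
DC→L3→P1→Q1→C9: 15+13+25+31 = 84
… (10 more)
The minimum is 53.
One shortest path: DC → C9 → L3 → P1 → Q1.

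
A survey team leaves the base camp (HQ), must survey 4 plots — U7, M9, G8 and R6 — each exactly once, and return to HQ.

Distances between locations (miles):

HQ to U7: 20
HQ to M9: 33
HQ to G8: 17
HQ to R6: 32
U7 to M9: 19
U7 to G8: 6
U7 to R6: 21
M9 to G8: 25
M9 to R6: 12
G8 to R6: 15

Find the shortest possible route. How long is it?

HQ - U7 - M9 - G8 - R6 - HQ: 20+19+25+15+32 = 111
HQ - U7 - M9 - R6 - G8 - HQ: 20+19+12+15+17 = 83
HQ - U7 - G8 - M9 - R6 - HQ: 20+6+25+12+32 = 95
HQ - U7 - G8 - R6 - M9 - HQ: 20+6+15+12+33 = 86
HQ - U7 - R6 - M9 - G8 - HQ: 20+21+12+25+17 = 95
HQ - U7 - R6 - G8 - M9 - HQ: 20+21+15+25+33 = 114
HQ - M9 - U7 - G8 - R6 - HQ: 33+19+6+15+32 = 105
HQ - M9 - U7 - R6 - G8 - HQ: 33+19+21+15+17 = 105
HQ - M9 - G8 - U7 - R6 - HQ: 33+25+6+21+32 = 117
HQ - M9 - R6 - U7 - G8 - HQ: 33+12+21+6+17 = 89
HQ - G8 - U7 - M9 - R6 - HQ: 17+6+19+12+32 = 86
HQ - G8 - M9 - U7 - R6 - HQ: 17+25+19+21+32 = 114
The minimum is 83.
One optimal route: HQ → U7 → M9 → R6 → G8 → HQ (or its reverse).

83 miles — the shortest possible round trip.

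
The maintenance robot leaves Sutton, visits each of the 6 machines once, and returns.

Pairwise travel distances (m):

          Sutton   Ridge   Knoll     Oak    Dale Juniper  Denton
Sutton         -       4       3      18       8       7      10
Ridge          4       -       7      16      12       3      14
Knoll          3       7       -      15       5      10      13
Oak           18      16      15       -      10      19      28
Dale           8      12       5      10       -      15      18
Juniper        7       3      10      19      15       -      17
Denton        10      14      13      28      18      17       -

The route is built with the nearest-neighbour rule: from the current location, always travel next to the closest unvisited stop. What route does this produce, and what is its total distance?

Sutton → [Knoll:3 / Ridge:4 / Juniper:7 / Dale:8 / Denton:10 / Oak:18] → Knoll (3)
Knoll → [Dale:5 / Ridge:7 / Juniper:10 / Denton:13 / Oak:15] → Dale (5)
Dale → [Oak:10 / Ridge:12 / Juniper:15 / Denton:18] → Oak (10)
Oak → [Ridge:16 / Juniper:19 / Denton:28] → Ridge (16)
Ridge → [Juniper:3 / Denton:14] → Juniper (3)
Juniper → [Denton:17] → Denton (17)
Return Denton→Sutton: 10.
Total = 3 + 5 + 10 + 16 + 3 + 17 + 10 = 64.

Total distance 64 m via the nearest-neighbour route Sutton → Knoll → Dale → Oak → Ridge → Juniper → Denton → Sutton.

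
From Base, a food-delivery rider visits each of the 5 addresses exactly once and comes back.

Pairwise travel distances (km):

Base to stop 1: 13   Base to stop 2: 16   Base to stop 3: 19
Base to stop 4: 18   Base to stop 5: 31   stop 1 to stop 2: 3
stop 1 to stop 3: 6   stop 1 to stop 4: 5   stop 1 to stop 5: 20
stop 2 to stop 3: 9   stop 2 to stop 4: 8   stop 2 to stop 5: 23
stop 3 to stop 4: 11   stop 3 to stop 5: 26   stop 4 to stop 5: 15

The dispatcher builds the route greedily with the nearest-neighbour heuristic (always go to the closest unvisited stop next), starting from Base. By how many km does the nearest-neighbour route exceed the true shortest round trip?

Excess over optimum: 10 km.

From Base: stop 1=13, stop 2=16, stop 4=18, stop 3=19, stop 5=31 → choose stop 1 (13).
From stop 1: stop 2=3, stop 4=5, stop 3=6, stop 5=20 → choose stop 2 (3).
From stop 2: stop 4=8, stop 3=9, stop 5=23 → choose stop 4 (8).
From stop 4: stop 3=11, stop 5=15 → choose stop 3 (11).
From stop 3: stop 5=26 → choose stop 5 (26).
NN route Base → stop 1 → stop 2 → stop 4 → stop 3 → stop 5 → Base costs 92.
Optimal: Base → stop 1 → stop 2 → stop 3 → stop 4 → stop 5 → Base costs 82 (by enumerating all 60 distinct tours).
Excess = 92 − 82 = 10.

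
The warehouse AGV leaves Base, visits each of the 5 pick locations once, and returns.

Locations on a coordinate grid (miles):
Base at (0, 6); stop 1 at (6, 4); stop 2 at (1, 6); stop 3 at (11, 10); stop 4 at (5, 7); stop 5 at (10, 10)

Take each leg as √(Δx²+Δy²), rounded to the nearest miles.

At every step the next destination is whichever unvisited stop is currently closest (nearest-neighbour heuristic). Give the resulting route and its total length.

Total distance 28 miles via the nearest-neighbour route Base → stop 2 → stop 4 → stop 1 → stop 5 → stop 3 → Base.

Base → [stop 2:1 / stop 4:5 / stop 1:6 / stop 5:11 / stop 3:12] → stop 2 (1)
stop 2 → [stop 4:4 / stop 1:5 / stop 5:10 / stop 3:11] → stop 4 (4)
stop 4 → [stop 1:3 / stop 5:6 / stop 3:7] → stop 1 (3)
stop 1 → [stop 5:7 / stop 3:8] → stop 5 (7)
stop 5 → [stop 3:1] → stop 3 (1)
Return stop 3→Base: 12.
Total = 1 + 4 + 3 + 7 + 1 + 12 = 28.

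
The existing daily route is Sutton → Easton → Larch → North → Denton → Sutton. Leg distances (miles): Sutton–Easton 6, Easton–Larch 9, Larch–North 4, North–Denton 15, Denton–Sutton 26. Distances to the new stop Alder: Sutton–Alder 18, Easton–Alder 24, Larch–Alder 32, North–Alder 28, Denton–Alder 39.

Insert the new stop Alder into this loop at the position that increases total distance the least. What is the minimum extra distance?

Adding 31 miles by placing Alder on the Denton–Sutton leg.

Insertion cost between consecutive stops i–j is d(i,Alder) + d(Alder,j) − d(i,j):
  between Sutton and Easton: 18 + 24 − 6 = 36
  between Easton and Larch: 24 + 32 − 9 = 47
  between Larch and North: 32 + 28 − 4 = 56
  between North and Denton: 28 + 39 − 15 = 52
  between Denton and Sutton: 39 + 18 − 26 = 31
Cheapest insertion is between Denton and Sutton, adding 31.
New total = 60 + 31 = 91.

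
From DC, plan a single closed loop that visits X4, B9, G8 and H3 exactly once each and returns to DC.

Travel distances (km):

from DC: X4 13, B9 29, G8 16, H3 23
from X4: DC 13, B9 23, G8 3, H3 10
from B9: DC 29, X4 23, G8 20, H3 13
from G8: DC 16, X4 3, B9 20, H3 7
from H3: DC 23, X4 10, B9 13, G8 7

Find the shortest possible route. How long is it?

65 km — the shortest possible round trip.

DC-X4-B9-G8-H3-DC: 13+23+20+7+23 = 86
DC-X4-B9-H3-G8-DC: 13+23+13+7+16 = 72
DC-X4-G8-B9-H3-DC: 13+3+20+13+23 = 72
DC-X4-G8-H3-B9-DC: 13+3+7+13+29 = 65
DC-X4-H3-B9-G8-DC: 13+10+13+20+16 = 72
DC-X4-H3-G8-B9-DC: 13+10+7+20+29 = 79
DC-B9-X4-G8-H3-DC: 29+23+3+7+23 = 85
DC-B9-X4-H3-G8-DC: 29+23+10+7+16 = 85
DC-B9-G8-X4-H3-DC: 29+20+3+10+23 = 85
DC-B9-H3-X4-G8-DC: 29+13+10+3+16 = 71
DC-G8-X4-B9-H3-DC: 16+3+23+13+23 = 78
DC-G8-B9-X4-H3-DC: 16+20+23+10+23 = 92
The minimum is 65.
One optimal route: DC → X4 → G8 → H3 → B9 → DC (or its reverse).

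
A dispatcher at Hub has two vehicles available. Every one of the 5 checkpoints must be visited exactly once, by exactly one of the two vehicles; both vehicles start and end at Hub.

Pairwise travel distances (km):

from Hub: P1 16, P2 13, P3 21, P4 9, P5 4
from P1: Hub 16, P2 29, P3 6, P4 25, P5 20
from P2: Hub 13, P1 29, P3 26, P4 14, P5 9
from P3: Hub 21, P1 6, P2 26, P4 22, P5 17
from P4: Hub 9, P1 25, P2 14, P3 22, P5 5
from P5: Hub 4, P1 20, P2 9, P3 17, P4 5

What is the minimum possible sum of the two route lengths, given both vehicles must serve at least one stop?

Minimum combined distance: 79 km.

Check every non-empty split of the stops between the two vehicles; for each half take its own optimal tour:
  {P1} + {P2, P3, P4, P5}: 32 + 70 = 102
  {P2} + {P1, P3, P4, P5}: 26 + 53 = 79
  {P1, P2} + {P3, P4, P5}: 58 + 52 = 110
  {P3} + {P1, P2, P4, P5}: 42 + 68 = 110
  {P1, P3} + {P2, P4, P5}: 43 + 36 = 79
  {P2, P3} + {P1, P4, P5}: 60 + 50 = 110
  … (15 splits in total)
Best: vehicle 1 Hub → P2 → Hub = 26; vehicle 2 Hub → P1 → P3 → P4 → P5 → Hub = 53; combined 79.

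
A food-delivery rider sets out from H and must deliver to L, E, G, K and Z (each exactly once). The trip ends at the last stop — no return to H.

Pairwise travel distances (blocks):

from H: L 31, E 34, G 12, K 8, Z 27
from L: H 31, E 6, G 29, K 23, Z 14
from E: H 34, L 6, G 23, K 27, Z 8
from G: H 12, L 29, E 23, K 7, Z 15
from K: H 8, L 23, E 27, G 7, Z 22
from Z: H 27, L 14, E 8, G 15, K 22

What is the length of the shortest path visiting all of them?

Minimum one-way distance = 44 blocks.

There are 5! = 120 possible orderings.
H→L→E→G→K→Z: 31+6+23+7+22 = 89
H→L→E→G→Z→K: 31+6+23+15+22 = 97
H→L→E→K→G→Z: 31+6+27+7+15 = 86
H→L→E→K→Z→G: 31+6+27+22+15 = 101
H→L→E→Z→G→K: 31+6+8+15+7 = 67
H→L→E→Z→K→G: 31+6+8+22+7 = 74
H→L→G→E→K→Z: 31+29+23+27+22 = 132
H→L→G→E→Z→K: 31+29+23+8+22 = 113
H→L→G→K→E→Z: 31+29+7+27+8 = 102
H→L→G→K→Z→E: 31+29+7+22+8 = 97
H→L→G→Z→E→K: 31+29+15+8+27 = 110
H→L→G→Z→K→E: 31+29+15+22+27 = 124
H→L→K→E→G→Z: 31+23+27+23+15 = 119
H→L→K→E→Z→G: 31+23+27+8+15 = 104
… (106 more)
H→K→G→Z→E→L: 8+7+15+8+6 = 44  ← best
The minimum is 44.
One shortest path: H → K → G → Z → E → L.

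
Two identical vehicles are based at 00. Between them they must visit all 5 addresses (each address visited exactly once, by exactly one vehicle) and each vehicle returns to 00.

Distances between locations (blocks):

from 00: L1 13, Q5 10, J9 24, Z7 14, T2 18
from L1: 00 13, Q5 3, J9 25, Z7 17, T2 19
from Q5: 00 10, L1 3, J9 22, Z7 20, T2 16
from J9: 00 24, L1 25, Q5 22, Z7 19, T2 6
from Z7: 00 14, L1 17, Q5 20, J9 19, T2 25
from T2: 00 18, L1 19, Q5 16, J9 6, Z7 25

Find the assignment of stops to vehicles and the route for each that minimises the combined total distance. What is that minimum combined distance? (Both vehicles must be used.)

There are 2^4 − 1 = 15 ways to divide the 5 stops into two non-empty groups. For each, the best each vehicle can do is its own shortest tour through its group:
  {L1} + {Q5, J9, Z7, T2}: 26 + 65 = 91
  {Q5} + {L1, J9, Z7, T2}: 20 + 71 = 91
  {L1, Q5} + {J9, Z7, T2}: 26 + 57 = 83
  {J9} + {L1, Q5, Z7, T2}: 48 + 68 = 116
  {L1, J9} + {Q5, Z7, T2}: 62 + 65 = 127
  {Q5, J9} + {L1, Z7, T2}: 56 + 68 = 124
  … (15 splits in total)
Best: vehicle 1 00 → L1 → Q5 → 00 = 26; vehicle 2 00 → Z7 → J9 → T2 → 00 = 57; combined 83.

83 blocks — the smallest possible combined total.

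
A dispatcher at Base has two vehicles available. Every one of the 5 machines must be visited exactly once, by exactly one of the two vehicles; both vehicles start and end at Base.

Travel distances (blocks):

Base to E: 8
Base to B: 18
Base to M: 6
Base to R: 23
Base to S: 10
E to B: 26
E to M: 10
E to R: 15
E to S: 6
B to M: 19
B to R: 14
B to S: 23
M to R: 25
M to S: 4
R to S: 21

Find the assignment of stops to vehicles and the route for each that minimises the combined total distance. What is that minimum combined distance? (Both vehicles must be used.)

Check every non-empty split of the stops between the two vehicles; for each half take its own optimal tour:
  {E} + {B, M, R, S}: 16 + 63 = 79
  {B} + {E, M, R, S}: 36 + 54 = 90
  {E, B} + {M, R, S}: 52 + 54 = 106
  {M} + {E, B, R, S}: 12 + 63 = 75
  {E, M} + {B, R, S}: 24 + 63 = 87
  {B, M} + {E, R, S}: 43 + 54 = 97
  … (15 splits in total)
Best: vehicle 1 Base → M → Base = 12; vehicle 2 Base → B → R → E → S → Base = 63; combined 75.

Minimum combined distance: 75 blocks.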